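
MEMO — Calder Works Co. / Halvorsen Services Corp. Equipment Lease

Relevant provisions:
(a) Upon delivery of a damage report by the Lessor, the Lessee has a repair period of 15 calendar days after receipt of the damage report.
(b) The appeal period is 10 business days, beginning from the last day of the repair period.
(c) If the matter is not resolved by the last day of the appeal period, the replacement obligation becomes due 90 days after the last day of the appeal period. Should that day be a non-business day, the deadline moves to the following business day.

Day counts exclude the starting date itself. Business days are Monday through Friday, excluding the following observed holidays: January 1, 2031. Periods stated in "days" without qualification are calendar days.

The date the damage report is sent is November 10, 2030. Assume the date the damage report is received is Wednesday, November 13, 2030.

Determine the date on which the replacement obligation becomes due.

Adding 15 calendar days to November 13, 2030 gives November 28, 2030, which is the last day of the repair period.
The last day of the appeal period: counting 10 business days from Thursday, November 28, 2030 (Nov 29, Dec 2, Dec 3, Dec 4, Dec 5, Dec 6, Dec 9, Dec 10, Dec 11, Dec 12, skipping weekends) reaches Thursday, December 12, 2030.
The date on which the replacement obligation becomes due: 90 calendar days after December 12, 2030 is March 12, 2031. March 12, 2031 is a Wednesday and is not a listed holiday, so no roll-forward applies.

March 12, 2031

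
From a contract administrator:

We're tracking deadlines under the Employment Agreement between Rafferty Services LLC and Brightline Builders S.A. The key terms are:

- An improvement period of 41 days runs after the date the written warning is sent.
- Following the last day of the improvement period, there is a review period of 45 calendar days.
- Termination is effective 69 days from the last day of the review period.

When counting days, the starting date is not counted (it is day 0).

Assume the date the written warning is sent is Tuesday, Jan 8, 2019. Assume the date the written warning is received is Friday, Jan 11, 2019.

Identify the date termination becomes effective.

The last day of the improvement period: 41 calendar days after Jan 8, 2019 is Feb 18, 2019.
The last day of the review period: 45 calendar days after Feb 18, 2019 is Apr 4, 2019.
Adding 69 calendar days to Apr 4, 2019 gives Jun 12, 2019, which is the date termination becomes effective.

Jun 12, 2019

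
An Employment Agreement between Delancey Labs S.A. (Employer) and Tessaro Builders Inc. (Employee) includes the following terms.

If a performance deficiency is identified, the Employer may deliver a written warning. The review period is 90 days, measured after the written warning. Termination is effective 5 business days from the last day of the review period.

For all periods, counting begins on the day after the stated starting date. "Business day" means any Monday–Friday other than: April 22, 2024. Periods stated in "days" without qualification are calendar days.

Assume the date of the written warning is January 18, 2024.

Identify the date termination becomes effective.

April 25, 2024

The last day of the review period: January 18, 2024 + 90 days = April 17, 2024.
The date termination becomes effective: counting 5 business days from Wednesday, April 17, 2024 (Apr 18, Apr 19, Apr 23, Apr 24, Apr 25, skipping weekends and the listed holiday on Apr 22) reaches Thursday, April 25, 2024.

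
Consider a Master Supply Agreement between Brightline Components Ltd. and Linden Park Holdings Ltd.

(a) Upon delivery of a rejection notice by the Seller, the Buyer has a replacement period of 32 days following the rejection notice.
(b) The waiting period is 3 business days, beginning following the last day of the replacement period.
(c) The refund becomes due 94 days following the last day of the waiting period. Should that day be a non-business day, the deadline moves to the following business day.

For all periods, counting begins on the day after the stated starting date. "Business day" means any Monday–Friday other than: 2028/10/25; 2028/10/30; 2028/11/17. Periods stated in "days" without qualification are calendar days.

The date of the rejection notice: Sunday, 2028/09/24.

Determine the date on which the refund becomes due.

The last day of the replacement period: 32 calendar days after 2028/09/24 is 2028/10/26.
The last day of the waiting period: counting 3 business days from Thursday, 2028/10/26 (Oct 27, Oct 31, Nov 1, skipping weekends and the listed holiday on Oct 30) reaches Wednesday, 2028/11/01.
The date on which the refund becomes due: 2028/11/01 + 94 days = 2029/02/03. That falls on a Saturday, so it rolls to the next business day, Monday, 2029/02/05.

2029/02/05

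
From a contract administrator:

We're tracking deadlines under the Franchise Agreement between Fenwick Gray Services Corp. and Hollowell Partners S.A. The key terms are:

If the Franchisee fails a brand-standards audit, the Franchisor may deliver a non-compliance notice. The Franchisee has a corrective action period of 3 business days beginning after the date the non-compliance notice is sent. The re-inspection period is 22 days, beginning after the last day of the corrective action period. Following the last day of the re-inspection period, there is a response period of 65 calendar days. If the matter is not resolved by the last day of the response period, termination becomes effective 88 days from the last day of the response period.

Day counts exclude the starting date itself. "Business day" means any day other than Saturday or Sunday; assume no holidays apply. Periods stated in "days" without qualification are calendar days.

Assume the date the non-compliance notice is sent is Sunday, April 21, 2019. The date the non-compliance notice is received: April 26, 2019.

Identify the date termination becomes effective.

October 16, 2019

From Sunday, April 21, 2019, 3 business days (Apr 22, Apr 23, Apr 24, skipping weekends) brings us to Wednesday, April 24, 2019, which is the last day of the corrective action period.
Adding 22 calendar days to April 24, 2019 gives May 16, 2019, which is the last day of the re-inspection period.
Adding 65 calendar days to May 16, 2019 gives July 20, 2019, which is the last day of the response period.
The date termination becomes effective: July 20, 2019 + 88 days = October 16, 2019.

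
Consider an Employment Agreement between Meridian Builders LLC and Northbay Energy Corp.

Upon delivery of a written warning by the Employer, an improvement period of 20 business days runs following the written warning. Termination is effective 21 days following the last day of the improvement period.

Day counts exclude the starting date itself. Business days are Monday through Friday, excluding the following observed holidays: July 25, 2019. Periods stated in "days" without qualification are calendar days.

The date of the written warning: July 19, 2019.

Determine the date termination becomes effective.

September 9, 2019

The last day of the improvement period: 20 business days after Friday, July 19, 2019, skipping weekends and the listed holiday on Jul 25 — Jul 22, Jul 23, Jul 24, Jul 26, …, Aug 15, Aug 16, Aug 19 — lands on Monday, August 19, 2019.
The date termination becomes effective: August 19, 2019 + 21 days = September 9, 2019.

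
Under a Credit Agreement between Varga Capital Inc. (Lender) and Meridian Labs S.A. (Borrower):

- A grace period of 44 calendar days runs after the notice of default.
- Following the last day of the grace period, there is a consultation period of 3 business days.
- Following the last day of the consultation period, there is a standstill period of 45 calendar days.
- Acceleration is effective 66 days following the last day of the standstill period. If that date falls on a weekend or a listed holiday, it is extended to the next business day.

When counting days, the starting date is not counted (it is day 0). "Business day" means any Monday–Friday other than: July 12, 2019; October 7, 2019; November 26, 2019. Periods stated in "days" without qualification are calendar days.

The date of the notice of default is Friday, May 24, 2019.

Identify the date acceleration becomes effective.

The last day of the grace period: 44 calendar days after May 24, 2019 is July 7, 2019.
The last day of the consultation period: counting 3 business days from Sunday, July 7, 2019 (Jul 8, Jul 9, Jul 10, skipping weekends) reaches Wednesday, July 10, 2019.
The last day of the standstill period: 45 calendar days after July 10, 2019 is August 24, 2019.
Adding 66 calendar days to August 24, 2019 gives October 29, 2019, which is the date acceleration becomes effective. October 29, 2019 is a Tuesday and is not a listed holiday, so no roll-forward applies.

October 29, 2019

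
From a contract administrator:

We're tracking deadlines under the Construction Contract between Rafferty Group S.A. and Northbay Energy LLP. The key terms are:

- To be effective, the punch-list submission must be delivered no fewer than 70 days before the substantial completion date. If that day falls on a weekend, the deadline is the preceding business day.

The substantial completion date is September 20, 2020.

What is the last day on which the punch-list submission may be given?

July 10, 2020

Counting back 70 calendar days from September 20, 2020 gives July 12, 2020. That is a Sunday, so the deadline moves back to Friday, July 10, 2020.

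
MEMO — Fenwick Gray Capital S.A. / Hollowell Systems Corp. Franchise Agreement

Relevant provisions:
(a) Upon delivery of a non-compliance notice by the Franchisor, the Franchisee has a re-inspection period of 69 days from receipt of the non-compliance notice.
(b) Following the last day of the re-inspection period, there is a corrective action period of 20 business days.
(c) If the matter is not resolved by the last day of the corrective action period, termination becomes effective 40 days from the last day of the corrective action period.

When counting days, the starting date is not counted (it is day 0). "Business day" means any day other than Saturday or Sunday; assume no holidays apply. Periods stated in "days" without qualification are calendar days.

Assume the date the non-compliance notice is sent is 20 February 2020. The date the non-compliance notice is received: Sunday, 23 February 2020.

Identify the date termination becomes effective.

8 July 2020

Adding 69 calendar days to 23 February 2020 gives 2 May 2020, which is the last day of the re-inspection period.
The last day of the corrective action period: 20 business days after Saturday, 2 May 2020, skipping weekends — May 4, May 5, May 6, May 7, …, May 27, May 28, May 29 — lands on Friday, 29 May 2020.
The date termination becomes effective: 40 calendar days after 29 May 2020 is 8 July 2020.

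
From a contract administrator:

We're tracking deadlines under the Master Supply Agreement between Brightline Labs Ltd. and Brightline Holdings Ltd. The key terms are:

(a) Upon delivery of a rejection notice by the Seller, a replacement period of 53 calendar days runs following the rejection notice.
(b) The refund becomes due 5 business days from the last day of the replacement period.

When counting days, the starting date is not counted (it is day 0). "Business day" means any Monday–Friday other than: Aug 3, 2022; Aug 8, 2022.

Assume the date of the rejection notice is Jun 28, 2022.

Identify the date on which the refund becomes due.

Aug 26, 2022

The last day of the replacement period: Jun 28, 2022 + 53 days = Aug 20, 2022.
From Saturday, Aug 20, 2022, 5 business days (Aug 22, Aug 23, Aug 24, Aug 25, Aug 26, skipping weekends) brings us to Friday, Aug 26, 2022, which is the date on which the refund becomes due.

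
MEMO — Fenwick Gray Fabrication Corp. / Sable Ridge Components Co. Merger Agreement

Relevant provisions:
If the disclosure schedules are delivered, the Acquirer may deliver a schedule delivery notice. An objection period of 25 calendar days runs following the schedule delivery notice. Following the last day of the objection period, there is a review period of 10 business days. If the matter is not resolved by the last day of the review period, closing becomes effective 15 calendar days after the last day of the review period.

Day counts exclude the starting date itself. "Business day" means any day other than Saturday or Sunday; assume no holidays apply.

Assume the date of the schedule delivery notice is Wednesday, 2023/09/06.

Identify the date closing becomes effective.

2023/10/28

The last day of the objection period: 25 calendar days after 2023/09/06 is 2023/10/01.
The last day of the review period: counting 10 business days from Sunday, 2023/10/01 (Oct 2, Oct 3, Oct 4, Oct 5, Oct 6, Oct 9, Oct 10, Oct 11, Oct 12, Oct 13, skipping weekends) reaches Friday, 2023/10/13.
The date closing becomes effective: 15 calendar days after 2023/10/13 is 2023/10/28.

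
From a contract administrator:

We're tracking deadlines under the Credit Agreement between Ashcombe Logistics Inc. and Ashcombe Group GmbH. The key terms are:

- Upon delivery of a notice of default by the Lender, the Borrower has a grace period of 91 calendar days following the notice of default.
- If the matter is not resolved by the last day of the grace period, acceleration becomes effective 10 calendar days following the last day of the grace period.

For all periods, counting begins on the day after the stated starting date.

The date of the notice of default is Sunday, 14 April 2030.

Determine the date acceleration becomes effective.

24 July 2030

The last day of the grace period: 14 April 2030 + 91 days = 14 July 2030.
The date acceleration becomes effective: 10 calendar days after 14 July 2030 is 24 July 2030.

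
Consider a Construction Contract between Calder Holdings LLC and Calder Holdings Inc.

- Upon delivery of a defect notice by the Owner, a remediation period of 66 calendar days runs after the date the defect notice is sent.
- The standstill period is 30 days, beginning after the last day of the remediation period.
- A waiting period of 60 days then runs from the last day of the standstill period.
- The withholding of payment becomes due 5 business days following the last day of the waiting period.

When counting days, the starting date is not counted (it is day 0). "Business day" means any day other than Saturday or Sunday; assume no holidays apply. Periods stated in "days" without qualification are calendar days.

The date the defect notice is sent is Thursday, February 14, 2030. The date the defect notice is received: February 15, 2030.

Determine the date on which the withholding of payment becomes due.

July 26, 2030

Adding 66 calendar days to February 14, 2030 gives April 21, 2030, which is the last day of the remediation period.
The last day of the standstill period: 30 calendar days after April 21, 2030 is May 21, 2030.
The last day of the waiting period: May 21, 2030 + 60 days = July 20, 2030.
From Saturday, July 20, 2030, 5 business days (Jul 22, Jul 23, Jul 24, Jul 25, Jul 26, skipping weekends) brings us to Friday, July 26, 2030, which is the date on which the withholding of payment becomes due.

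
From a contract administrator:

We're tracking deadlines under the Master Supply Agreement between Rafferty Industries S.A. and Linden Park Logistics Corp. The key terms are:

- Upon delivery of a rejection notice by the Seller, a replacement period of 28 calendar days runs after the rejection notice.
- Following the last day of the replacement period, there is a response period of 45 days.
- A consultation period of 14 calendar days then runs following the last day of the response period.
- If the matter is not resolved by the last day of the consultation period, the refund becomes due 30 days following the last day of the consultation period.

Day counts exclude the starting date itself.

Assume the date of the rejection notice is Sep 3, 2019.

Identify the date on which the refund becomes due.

Dec 29, 2019

The last day of the replacement period: Sep 3, 2019 + 28 days = Oct 1, 2019.
Adding 45 calendar days to Oct 1, 2019 gives Nov 15, 2019, which is the last day of the response period.
The last day of the consultation period: 14 calendar days after Nov 15, 2019 is Nov 29, 2019.
Adding 30 calendar days to Nov 29, 2019 gives Dec 29, 2019, which is the date on which the refund becomes due.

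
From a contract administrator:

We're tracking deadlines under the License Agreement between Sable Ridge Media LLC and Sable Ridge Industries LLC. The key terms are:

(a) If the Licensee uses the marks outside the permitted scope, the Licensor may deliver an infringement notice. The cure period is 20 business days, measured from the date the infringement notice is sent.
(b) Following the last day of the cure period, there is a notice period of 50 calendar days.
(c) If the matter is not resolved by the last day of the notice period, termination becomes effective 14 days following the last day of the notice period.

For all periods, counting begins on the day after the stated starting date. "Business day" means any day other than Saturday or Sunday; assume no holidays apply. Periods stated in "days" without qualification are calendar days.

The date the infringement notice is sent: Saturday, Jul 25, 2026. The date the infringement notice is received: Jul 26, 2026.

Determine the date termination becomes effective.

The last day of the cure period: counting 20 business days from Saturday, Jul 25, 2026 (Jul 27, Jul 28, Jul 29, Jul 30, …, Aug 19, Aug 20, Aug 21, skipping weekends) reaches Friday, Aug 21, 2026.
The last day of the notice period: Aug 21, 2026 + 50 days = Oct 10, 2026.
Adding 14 calendar days to Oct 10, 2026 gives Oct 24, 2026, which is the date termination becomes effective.

Oct 24, 2026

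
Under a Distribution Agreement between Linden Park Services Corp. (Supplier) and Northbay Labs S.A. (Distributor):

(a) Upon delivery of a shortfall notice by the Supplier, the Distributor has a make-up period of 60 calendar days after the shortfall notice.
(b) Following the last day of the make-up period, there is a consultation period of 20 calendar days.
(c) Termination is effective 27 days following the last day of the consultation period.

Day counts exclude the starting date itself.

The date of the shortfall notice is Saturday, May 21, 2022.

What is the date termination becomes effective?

Sep 5, 2022

Adding 60 calendar days to May 21, 2022 gives Jul 20, 2022, which is the last day of the make-up period.
Adding 20 calendar days to Jul 20, 2022 gives Aug 9, 2022, which is the last day of the consultation period.
The date termination becomes effective: 27 calendar days after Aug 9, 2022 is Sep 5, 2022.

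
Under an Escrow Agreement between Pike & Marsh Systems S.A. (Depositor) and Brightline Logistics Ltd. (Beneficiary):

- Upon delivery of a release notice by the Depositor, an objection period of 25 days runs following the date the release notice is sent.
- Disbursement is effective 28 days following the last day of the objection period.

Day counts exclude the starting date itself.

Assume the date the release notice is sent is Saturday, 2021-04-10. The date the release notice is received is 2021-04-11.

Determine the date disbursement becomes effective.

The last day of the objection period: 25 calendar days after 2021-04-10 is 2021-05-05.
The date disbursement becomes effective: 2021-05-05 + 28 days = 2021-06-02.

2021-06-02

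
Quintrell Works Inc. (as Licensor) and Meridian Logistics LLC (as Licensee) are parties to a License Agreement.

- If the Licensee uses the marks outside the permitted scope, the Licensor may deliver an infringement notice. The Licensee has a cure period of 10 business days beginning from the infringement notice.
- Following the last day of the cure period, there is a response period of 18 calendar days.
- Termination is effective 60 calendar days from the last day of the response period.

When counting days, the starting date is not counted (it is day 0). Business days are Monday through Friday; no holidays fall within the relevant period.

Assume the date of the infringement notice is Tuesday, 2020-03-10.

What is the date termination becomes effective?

The last day of the cure period: 10 business days after Tuesday, 2020-03-10, skipping weekends — Mar 11, Mar 12, Mar 13, Mar 16, Mar 17, Mar 18, Mar 19, Mar 20, Mar 23, Mar 24 — lands on Tuesday, 2020-03-24.
The last day of the response period: 18 calendar days after 2020-03-24 is 2020-04-11.
The date termination becomes effective: 2020-04-11 + 60 days = 2020-06-10.

2020-06-10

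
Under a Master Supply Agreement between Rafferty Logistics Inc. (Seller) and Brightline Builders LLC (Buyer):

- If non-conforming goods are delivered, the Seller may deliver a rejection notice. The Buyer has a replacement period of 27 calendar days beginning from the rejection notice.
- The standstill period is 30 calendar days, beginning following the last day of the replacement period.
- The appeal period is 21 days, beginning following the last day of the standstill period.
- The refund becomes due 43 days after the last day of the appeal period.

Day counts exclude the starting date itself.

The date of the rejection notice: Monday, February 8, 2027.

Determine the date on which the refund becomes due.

The last day of the replacement period: 27 calendar days after February 8, 2027 is March 7, 2027.
The last day of the standstill period: March 7, 2027 + 30 days = April 6, 2027.
The last day of the appeal period: 21 calendar days after April 6, 2027 is April 27, 2027.
The date on which the refund becomes due: April 27, 2027 + 43 days = June 9, 2027.

June 9, 2027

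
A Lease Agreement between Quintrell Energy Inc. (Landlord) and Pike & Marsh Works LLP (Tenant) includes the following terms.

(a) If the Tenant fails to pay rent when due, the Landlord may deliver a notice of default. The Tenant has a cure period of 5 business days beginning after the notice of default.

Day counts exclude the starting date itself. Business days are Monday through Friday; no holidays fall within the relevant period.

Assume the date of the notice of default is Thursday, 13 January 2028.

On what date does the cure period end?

20 January 2028

From Thursday, 13 January 2028, 5 business days (Jan 14, Jan 17, Jan 18, Jan 19, Jan 20, skipping weekends) brings us to Thursday, 20 January 2028, which is the last day of the cure period.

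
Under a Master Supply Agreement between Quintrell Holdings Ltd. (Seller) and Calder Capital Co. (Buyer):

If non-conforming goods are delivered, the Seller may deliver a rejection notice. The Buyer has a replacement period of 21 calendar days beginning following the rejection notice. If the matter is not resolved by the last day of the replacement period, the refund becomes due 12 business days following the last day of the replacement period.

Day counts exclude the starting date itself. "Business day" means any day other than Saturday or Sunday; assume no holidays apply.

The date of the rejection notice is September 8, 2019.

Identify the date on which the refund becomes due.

October 15, 2019

Adding 21 calendar days to September 8, 2019 gives September 29, 2019, which is the last day of the replacement period.
The date on which the refund becomes due: 12 business days after Sunday, September 29, 2019, skipping weekends — Sep 30, Oct 1, Oct 2, Oct 3, …, Oct 11, Oct 14, Oct 15 — lands on Tuesday, October 15, 2019.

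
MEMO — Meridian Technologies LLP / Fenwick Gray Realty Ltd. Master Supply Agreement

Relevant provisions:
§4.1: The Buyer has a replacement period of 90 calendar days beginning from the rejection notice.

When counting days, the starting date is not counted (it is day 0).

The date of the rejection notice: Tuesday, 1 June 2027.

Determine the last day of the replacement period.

30 August 2027

The last day of the replacement period: 1 June 2027 + 90 days = 30 August 2027.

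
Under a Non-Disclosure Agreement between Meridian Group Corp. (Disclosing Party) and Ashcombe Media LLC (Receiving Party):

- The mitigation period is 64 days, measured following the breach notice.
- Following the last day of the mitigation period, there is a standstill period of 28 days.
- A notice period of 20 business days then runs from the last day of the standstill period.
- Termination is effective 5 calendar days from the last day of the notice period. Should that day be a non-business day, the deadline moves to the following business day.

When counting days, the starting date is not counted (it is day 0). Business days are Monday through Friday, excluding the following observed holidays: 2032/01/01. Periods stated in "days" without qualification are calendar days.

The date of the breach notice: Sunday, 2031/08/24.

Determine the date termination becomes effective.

2031/12/29

The last day of the mitigation period: 64 calendar days after 2031/08/24 is 2031/10/27.
The last day of the standstill period: 2031/10/27 + 28 days = 2031/11/24.
The last day of the notice period: 20 business days after Monday, 2031/11/24, skipping weekends — Nov 25, Nov 26, Nov 27, Nov 28, …, Dec 18, Dec 19, Dec 22 — lands on Monday, 2031/12/22.
Adding 5 calendar days to 2031/12/22 gives 2031/12/27, which is the date termination becomes effective. That falls on a Saturday, so it rolls to the next business day, Monday, 2031/12/29.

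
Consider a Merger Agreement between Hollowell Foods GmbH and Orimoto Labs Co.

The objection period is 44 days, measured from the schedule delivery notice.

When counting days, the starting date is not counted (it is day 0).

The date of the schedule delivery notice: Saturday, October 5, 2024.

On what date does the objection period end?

November 18, 2024

The last day of the objection period: October 5, 2024 + 44 days = November 18, 2024.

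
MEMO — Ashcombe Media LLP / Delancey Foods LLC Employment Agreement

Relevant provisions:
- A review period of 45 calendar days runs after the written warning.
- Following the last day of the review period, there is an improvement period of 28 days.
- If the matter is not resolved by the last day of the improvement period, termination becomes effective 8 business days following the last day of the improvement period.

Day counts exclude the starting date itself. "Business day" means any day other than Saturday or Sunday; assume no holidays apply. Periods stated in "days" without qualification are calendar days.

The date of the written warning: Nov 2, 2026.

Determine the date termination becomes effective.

Jan 26, 2027

The last day of the review period: Nov 2, 2026 + 45 days = Dec 17, 2026.
The last day of the improvement period: 28 calendar days after Dec 17, 2026 is Jan 14, 2027.
The date termination becomes effective: 8 business days after Thursday, Jan 14, 2027, skipping weekends — Jan 15, Jan 18, Jan 19, Jan 20, Jan 21, Jan 22, Jan 25, Jan 26 — lands on Tuesday, Jan 26, 2027.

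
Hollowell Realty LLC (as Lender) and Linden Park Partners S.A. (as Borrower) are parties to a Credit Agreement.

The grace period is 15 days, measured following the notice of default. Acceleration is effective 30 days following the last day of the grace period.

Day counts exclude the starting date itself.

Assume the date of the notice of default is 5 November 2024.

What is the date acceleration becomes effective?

20 December 2024

Adding 15 calendar days to 5 November 2024 gives 20 November 2024, which is the last day of the grace period.
The date acceleration becomes effective: 20 November 2024 + 30 days = 20 December 2024.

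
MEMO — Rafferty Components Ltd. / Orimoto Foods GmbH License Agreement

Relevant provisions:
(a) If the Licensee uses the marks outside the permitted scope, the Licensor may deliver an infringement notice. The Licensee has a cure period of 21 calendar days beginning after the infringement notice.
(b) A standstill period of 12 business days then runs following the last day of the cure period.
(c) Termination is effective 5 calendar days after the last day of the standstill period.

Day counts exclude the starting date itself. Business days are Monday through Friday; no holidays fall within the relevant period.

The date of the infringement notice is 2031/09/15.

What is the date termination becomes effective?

2031/10/27

Adding 21 calendar days to 2031/09/15 gives 2031/10/06, which is the last day of the cure period.
The last day of the standstill period: counting 12 business days from Monday, 2031/10/06 (Oct 7, Oct 8, Oct 9, Oct 10, …, Oct 20, Oct 21, Oct 22, skipping weekends) reaches Wednesday, 2031/10/22.
The date termination becomes effective: 2031/10/22 + 5 days = 2031/10/27.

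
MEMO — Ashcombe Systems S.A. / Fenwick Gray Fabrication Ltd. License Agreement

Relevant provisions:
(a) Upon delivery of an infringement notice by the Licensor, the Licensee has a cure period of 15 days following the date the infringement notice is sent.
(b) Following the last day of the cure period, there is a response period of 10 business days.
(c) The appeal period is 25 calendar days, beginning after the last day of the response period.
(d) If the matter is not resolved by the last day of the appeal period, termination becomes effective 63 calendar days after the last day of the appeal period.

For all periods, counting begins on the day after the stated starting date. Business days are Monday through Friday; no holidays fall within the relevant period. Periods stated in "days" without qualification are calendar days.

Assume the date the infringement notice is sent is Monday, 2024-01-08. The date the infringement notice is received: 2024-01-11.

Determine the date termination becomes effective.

2024-05-04

The last day of the cure period: 2024-01-08 + 15 days = 2024-01-23.
The last day of the response period: counting 10 business days from Tuesday, 2024-01-23 (Jan 24, Jan 25, Jan 26, Jan 29, Jan 30, Jan 31, Feb 1, Feb 2, Feb 5, Feb 6, skipping weekends) reaches Tuesday, 2024-02-06.
The last day of the appeal period: 25 calendar days after 2024-02-06 is 2024-03-02.
Adding 63 calendar days to 2024-03-02 gives 2024-05-04, which is the date termination becomes effective.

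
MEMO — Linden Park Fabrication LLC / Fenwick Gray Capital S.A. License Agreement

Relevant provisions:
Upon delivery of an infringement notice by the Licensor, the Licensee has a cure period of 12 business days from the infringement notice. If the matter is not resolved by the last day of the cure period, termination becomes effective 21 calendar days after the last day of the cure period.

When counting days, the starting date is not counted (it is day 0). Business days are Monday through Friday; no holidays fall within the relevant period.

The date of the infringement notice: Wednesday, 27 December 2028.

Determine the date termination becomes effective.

2 February 2029

The last day of the cure period: 12 business days after Wednesday, 27 December 2028, skipping weekends — Dec 28, Dec 29, Jan 1, Jan 2, …, Jan 10, Jan 11, Jan 12 — lands on Friday, 12 January 2029.
Adding 21 calendar days to 12 January 2029 gives 2 February 2029, which is the date termination becomes effective.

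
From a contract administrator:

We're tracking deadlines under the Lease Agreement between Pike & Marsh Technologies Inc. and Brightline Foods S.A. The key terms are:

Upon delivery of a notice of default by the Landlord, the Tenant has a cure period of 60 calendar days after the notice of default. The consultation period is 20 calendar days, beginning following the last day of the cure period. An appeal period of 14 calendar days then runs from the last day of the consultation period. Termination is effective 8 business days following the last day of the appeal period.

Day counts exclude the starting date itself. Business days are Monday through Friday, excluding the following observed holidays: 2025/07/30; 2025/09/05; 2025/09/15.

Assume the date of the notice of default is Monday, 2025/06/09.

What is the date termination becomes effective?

2025/09/24

The last day of the cure period: 60 calendar days after 2025/06/09 is 2025/08/08.
The last day of the consultation period: 20 calendar days after 2025/08/08 is 2025/08/28.
The last day of the appeal period: 2025/08/28 + 14 days = 2025/09/11.
The date termination becomes effective: counting 8 business days from Thursday, 2025/09/11 (Sep 12, Sep 16, Sep 17, Sep 18, Sep 19, Sep 22, Sep 23, Sep 24, skipping weekends and the listed holiday on Sep 15) reaches Wednesday, 2025/09/24.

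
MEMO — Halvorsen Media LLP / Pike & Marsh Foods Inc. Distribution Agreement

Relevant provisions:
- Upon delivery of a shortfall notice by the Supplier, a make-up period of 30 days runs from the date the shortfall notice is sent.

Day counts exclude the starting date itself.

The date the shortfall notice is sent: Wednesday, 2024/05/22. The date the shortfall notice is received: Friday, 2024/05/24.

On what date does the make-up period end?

The last day of the make-up period: 30 calendar days after 2024/05/22 is 2024/06/21.

2024/06/21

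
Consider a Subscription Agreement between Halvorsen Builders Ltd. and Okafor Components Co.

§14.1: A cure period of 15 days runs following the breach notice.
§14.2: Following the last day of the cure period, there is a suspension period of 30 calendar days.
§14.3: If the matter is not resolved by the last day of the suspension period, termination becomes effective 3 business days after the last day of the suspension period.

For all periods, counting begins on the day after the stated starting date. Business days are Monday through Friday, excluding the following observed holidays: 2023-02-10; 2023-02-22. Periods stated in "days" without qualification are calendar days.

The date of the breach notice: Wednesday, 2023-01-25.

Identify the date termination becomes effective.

2023-03-15

Adding 15 calendar days to 2023-01-25 gives 2023-02-09, which is the last day of the cure period.
The last day of the suspension period: 30 calendar days after 2023-02-09 is 2023-03-11.
The date termination becomes effective: 3 business days after Saturday, 2023-03-11, skipping weekends — Mar 13, Mar 14, Mar 15 — lands on Wednesday, 2023-03-15.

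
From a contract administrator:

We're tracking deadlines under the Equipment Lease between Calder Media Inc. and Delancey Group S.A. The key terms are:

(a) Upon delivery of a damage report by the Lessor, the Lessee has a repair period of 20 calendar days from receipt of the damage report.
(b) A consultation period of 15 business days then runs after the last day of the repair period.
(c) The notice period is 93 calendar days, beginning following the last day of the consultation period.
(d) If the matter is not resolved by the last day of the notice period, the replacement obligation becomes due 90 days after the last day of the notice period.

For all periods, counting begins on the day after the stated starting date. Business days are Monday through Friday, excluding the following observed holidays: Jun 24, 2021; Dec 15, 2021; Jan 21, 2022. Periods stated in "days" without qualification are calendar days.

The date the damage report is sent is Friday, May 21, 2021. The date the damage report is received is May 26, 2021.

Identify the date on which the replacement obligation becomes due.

The last day of the repair period: May 26, 2021 + 20 days = Jun 15, 2021.
The last day of the consultation period: 15 business days after Tuesday, Jun 15, 2021, skipping weekends and the listed holiday on Jun 24 — Jun 16, Jun 17, Jun 18, Jun 21, …, Jul 5, Jul 6, Jul 7 — lands on Wednesday, Jul 7, 2021.
The last day of the notice period: Jul 7, 2021 + 93 days = Oct 8, 2021.
The date on which the replacement obligation becomes due: Oct 8, 2021 + 90 days = Jan 6, 2022.

Jan 6, 2022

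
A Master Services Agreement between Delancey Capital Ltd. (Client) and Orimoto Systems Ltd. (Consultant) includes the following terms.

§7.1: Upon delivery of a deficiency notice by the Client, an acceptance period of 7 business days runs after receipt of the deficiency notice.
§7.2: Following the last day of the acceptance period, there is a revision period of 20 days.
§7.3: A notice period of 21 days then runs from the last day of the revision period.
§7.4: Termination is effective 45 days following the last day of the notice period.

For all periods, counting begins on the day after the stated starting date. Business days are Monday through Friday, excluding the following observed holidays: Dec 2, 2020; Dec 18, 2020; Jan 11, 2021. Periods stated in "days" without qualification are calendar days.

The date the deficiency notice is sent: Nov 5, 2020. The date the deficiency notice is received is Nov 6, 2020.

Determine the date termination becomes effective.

The last day of the acceptance period: counting 7 business days from Friday, Nov 6, 2020 (Nov 9, Nov 10, Nov 11, Nov 12, Nov 13, Nov 16, Nov 17, skipping weekends) reaches Tuesday, Nov 17, 2020.
The last day of the revision period: 20 calendar days after Nov 17, 2020 is Dec 7, 2020.
The last day of the notice period: Dec 7, 2020 + 21 days = Dec 28, 2020.
The date termination becomes effective: 45 calendar days after Dec 28, 2020 is Feb 11, 2021.

Feb 11, 2021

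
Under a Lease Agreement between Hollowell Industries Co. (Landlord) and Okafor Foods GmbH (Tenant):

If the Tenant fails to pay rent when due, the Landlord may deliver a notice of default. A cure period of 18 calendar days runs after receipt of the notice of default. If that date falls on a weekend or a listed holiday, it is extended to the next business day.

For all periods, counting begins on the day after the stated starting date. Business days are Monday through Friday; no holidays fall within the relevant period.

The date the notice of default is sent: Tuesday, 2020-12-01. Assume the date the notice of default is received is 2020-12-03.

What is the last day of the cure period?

2020-12-21

The last day of the cure period: 18 calendar days after 2020-12-03 is 2020-12-21. 2020-12-21 is a Monday, so no roll-forward applies.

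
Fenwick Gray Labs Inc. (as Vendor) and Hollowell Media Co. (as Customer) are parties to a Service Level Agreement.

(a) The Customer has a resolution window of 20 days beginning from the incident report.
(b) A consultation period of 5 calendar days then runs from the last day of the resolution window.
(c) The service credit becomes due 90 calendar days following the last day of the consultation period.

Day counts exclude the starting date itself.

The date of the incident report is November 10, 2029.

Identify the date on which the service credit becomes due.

March 5, 2030

The last day of the resolution window: November 10, 2029 + 20 days = November 30, 2029.
Adding 5 calendar days to November 30, 2029 gives December 5, 2029, which is the last day of the consultation period.
Adding 90 calendar days to December 5, 2029 gives March 5, 2030, which is the date on which the service credit becomes due.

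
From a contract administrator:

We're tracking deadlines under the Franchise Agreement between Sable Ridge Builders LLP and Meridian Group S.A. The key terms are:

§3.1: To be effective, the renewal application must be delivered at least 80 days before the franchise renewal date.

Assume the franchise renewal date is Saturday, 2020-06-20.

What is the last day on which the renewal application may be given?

2020-04-01

Counting back 80 calendar days from 2020-06-20 gives 2020-04-01.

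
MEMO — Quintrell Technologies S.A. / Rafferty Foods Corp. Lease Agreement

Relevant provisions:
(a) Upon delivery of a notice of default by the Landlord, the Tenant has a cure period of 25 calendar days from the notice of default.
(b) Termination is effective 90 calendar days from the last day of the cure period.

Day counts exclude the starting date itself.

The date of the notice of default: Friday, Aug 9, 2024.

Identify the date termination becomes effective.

The last day of the cure period: Aug 9, 2024 + 25 days = Sep 3, 2024.
Adding 90 calendar days to Sep 3, 2024 gives Dec 2, 2024, which is the date termination becomes effective.

Dec 2, 2024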